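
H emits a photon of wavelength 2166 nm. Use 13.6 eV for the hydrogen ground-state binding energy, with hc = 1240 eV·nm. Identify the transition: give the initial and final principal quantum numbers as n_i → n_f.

n_i = 7, n_f = 4

The photon energy is ΔE = hc/λ = 1240 / 2166 = 0.5725 eV.
With Z = 1, ΔE = 13.60 × (1/n_f² − 1/n_i²), so 1/n_f² − 1/n_i² = 0.04209.
Trying n_f = 4 gives 1/n_i² = 0.02041, i.e. n_i ≈ 7; this pair matches.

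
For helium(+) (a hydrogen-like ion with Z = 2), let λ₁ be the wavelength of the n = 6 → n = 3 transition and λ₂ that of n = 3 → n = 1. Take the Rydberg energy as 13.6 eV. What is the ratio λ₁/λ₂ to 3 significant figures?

10.7

λ ∝ 1/ΔE ∝ 1/(1/n_f² − 1/n_i²), and the Z² and hc factors cancel in the ratio.
λ₁/λ₂ = (1/1² − 1/3²)/(1/3² − 1/6²) = 0.8889/0.08333 = 10.7.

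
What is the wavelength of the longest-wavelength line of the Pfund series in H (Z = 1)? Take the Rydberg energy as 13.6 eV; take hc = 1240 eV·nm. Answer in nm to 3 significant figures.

The Pfund series terminates on n_f = 5; the first line has n_i = 5+1 = 6.
ΔE = 13.60 × (1/5² − 1/6²) = 0.1662 eV.
λ = 1240 / 0.1662 = 7460 nm.

7460 nm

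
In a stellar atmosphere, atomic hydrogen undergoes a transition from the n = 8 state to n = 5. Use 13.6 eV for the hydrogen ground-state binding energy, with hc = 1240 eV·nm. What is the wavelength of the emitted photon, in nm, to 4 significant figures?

3741 nm

ΔE = 13.60 × (1/5² − 1/8²) = 13.60 × 0.02438 = 0.3315 eV.
λ = hc/ΔE = 1240 / 0.3315 = 3741 nm.
This line belongs to the Pfund series.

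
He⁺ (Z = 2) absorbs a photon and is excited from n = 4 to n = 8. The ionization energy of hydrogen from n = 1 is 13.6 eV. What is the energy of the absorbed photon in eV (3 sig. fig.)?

2.55 eV

The Bohr energies scale as Z², so for Z = 2: E_n = −54.40/n² eV.
E_8 = −54.40/64 = −0.8500 eV and E_4 = −54.40/16 = −3.400 eV.
The photon energy is |E_8 − E_4| = 2.55 eV.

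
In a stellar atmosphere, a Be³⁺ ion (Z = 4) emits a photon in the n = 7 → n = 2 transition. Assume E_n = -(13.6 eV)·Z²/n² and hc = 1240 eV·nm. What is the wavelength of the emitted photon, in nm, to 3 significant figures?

For Z = 4 the level energies scale as Z², so the effective Rydberg energy is 13.6 × 16 = 217.6 eV.
ΔE = 217.6 × (1/2² − 1/7²) = 217.6 × 0.2296 = 49.96 eV.
λ = hc/ΔE = 1240 / 49.96 = 24.8 nm.

24.8 nm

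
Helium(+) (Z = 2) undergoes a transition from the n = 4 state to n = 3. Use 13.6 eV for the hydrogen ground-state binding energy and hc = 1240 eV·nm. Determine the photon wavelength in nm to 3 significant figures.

For Z = 2 the level energies scale as Z², so the effective Rydberg energy is 13.6 × 4 = 54.40 eV.
ΔE = 54.40 × (1/3² − 1/4²) = 54.40 × 0.04861 = 2.644 eV.
λ = hc/ΔE = 1240 / 2.644 = 469 nm.

469 nm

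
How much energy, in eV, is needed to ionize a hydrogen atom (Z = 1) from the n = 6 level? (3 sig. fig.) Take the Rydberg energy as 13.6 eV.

E_6 = −13.60/36 = −0.378 eV, so ionization (to E = 0) requires 0.378 eV.

0.378 eV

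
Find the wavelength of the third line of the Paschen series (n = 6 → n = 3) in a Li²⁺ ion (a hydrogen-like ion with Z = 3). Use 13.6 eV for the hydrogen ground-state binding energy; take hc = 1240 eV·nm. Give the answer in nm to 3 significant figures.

122 nm

The Paschen series terminates on n_f = 3; the third line has n_i = 3+3 = 6.
ΔE = 122.4 × (1/3² − 1/6²) = 10.20 eV.
λ = 1240 / 10.20 = 122 nm.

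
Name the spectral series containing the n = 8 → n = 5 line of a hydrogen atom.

Pfund

The series is set by the lower level: n_f = 5 is the Pfund series.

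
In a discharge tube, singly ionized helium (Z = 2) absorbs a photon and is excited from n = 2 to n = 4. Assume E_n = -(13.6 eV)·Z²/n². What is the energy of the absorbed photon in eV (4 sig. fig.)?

The Bohr energies scale as Z², so for Z = 2: E_n = −54.40/n² eV.
E_4 = −54.40/16 = −3.400 eV and E_2 = −54.40/4 = −13.60 eV.
The photon energy is |E_4 − E_2| = 10.20 eV.

10.20 eV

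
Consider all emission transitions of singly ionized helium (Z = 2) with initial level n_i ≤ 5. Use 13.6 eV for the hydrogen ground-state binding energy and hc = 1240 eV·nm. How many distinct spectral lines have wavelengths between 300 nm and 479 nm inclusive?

2

Enumerate all n_i → n_f pairs with 1 ≤ n_f < n_i ≤ 5 and compute λ = 1240 / [13.6·4·(1/n_f² − 1/n_i²)].
Lines falling in [300, 479] nm: 5→3 (320.5 nm), 4→3 (468.9 nm).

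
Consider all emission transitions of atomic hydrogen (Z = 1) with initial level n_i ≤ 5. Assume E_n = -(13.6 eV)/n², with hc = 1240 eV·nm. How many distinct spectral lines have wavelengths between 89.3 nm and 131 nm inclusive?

Enumerate all n_i → n_f pairs with 1 ≤ n_f < n_i ≤ 5 and compute λ = 1240 / [13.6·1·(1/n_f² − 1/n_i²)].
Lines falling in [89.3, 131] nm: 5→1 (94.98 nm), 4→1 (97.25 nm), 3→1 (102.6 nm), 2→1 (121.6 nm).

4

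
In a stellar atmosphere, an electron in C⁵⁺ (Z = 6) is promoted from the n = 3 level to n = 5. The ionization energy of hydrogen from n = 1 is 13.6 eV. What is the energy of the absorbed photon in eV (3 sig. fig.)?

The Bohr energies scale as Z², so for Z = 6: E_n = −489.6/n² eV.
E_5 = −489.6/25 = −19.58 eV and E_3 = −489.6/9 = −54.40 eV.
The photon energy is |E_5 − E_3| = 34.8 eV.

34.8 eV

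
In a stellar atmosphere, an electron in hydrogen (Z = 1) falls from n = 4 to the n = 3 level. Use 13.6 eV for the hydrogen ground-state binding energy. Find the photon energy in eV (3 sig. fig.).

0.661 eV

E_4 = −13.60/16 = −0.8500 eV and E_3 = −13.60/9 = −1.511 eV.
The photon energy is |E_4 − E_3| = 0.661 eV.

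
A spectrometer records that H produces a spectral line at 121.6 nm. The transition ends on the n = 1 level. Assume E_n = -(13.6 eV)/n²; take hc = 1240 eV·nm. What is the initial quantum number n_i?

n_i = 2

The photon energy is ΔE = hc/λ = 1240 / 121.6 = 10.20 eV.
With Z = 1, ΔE = 13.60 × (1/n_f² − 1/n_i²), so 1/n_f² − 1/n_i² = 0.7498.
With n_f = 1: 1/n_i² = 1/1 − 0.7498 = 0.2502, so n_i ≈ 2.00.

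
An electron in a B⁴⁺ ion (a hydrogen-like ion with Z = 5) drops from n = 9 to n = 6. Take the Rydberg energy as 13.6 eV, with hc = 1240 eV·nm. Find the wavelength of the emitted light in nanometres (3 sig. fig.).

For Z = 5 the level energies scale as Z², so the effective Rydberg energy is 13.6 × 25 = 340.0 eV.
ΔE = 340.0 × (1/6² − 1/9²) = 340.0 × 0.01543 = 5.247 eV.
λ = hc/ΔE = 1240 / 5.247 = 236 nm.

236 nm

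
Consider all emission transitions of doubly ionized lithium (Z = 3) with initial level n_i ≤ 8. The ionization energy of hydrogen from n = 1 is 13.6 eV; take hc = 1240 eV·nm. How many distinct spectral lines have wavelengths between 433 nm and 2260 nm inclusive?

Enumerate all n_i → n_f pairs with 1 ≤ n_f < n_i ≤ 8 and compute λ = 1240 / [13.6·9·(1/n_f² − 1/n_i²)].
Lines falling in [433, 2260] nm: 5→4 (450.3 nm), 7→5 (517.1 nm), 6→5 (828.9 nm), 8→6 (833.6 nm), 7→6 (1375 nm), 8→7 (2118 nm).

6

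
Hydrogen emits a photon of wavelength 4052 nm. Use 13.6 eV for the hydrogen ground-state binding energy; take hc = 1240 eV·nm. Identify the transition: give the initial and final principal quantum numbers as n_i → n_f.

n_i = 5, n_f = 4

The photon energy is ΔE = hc/λ = 1240 / 4052 = 0.3060 eV.
With Z = 1, ΔE = 13.60 × (1/n_f² − 1/n_i²), so 1/n_f² − 1/n_i² = 0.02250.
Trying n_f = 4 gives 1/n_i² = 0.04000, i.e. n_i ≈ 5; this pair matches.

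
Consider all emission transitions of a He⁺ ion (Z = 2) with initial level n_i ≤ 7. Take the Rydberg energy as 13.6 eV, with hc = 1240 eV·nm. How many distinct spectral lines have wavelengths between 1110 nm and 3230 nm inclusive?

Enumerate all n_i → n_f pairs with 1 ≤ n_f < n_i ≤ 7 and compute λ = 1240 / [13.6·4·(1/n_f² − 1/n_i²)].
Lines falling in [1110, 3230] nm: 7→5 (1163 nm), 6→5 (1865 nm), 7→6 (3093 nm).

3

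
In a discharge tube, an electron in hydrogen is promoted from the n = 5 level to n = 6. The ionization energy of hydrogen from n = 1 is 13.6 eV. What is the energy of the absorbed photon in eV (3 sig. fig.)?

0.166 eV

E_6 = −13.60/36 = −0.3778 eV and E_5 = −13.60/25 = −0.5440 eV.
The photon energy is |E_6 − E_5| = 0.166 eV.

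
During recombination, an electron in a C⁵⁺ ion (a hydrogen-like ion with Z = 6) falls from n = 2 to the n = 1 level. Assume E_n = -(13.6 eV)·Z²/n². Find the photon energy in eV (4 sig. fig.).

The Bohr energies scale as Z², so for Z = 6: E_n = −489.6/n² eV.
E_2 = −489.6/4 = −122.4 eV and E_1 = −489.6/1 = −489.6 eV.
The photon energy is |E_2 − E_1| = 367.2 eV.

367.2 eV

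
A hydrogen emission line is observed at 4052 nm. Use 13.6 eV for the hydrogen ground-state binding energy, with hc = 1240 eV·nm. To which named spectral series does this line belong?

ΔE = 1240/4052 = 0.3060 eV.
This matches 13.6 × (1/4² − 1/5²), so n_f = 4: the Brackett series.

Brackett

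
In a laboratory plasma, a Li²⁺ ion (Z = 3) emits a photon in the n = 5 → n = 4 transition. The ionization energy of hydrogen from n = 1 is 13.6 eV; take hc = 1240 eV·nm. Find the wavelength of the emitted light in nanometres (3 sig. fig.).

450 nm

For Z = 3 the level energies scale as Z², so the effective Rydberg energy is 13.6 × 9 = 122.4 eV.
ΔE = 122.4 × (1/4² − 1/5²) = 122.4 × 0.02250 = 2.754 eV.
λ = hc/ΔE = 1240 / 2.754 = 450 nm.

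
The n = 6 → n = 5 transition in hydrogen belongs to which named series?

The series is set by the lower level: n_f = 5 is the Pfund series.

Pfund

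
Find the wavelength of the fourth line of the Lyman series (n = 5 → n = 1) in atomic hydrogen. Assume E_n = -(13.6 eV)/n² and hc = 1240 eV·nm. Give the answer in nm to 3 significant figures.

The Lyman series terminates on n_f = 1; the fourth line has n_i = 1+4 = 5.
ΔE = 13.60 × (1/1² − 1/5²) = 13.06 eV.
λ = 1240 / 13.06 = 95.0 nm.

95.0 nm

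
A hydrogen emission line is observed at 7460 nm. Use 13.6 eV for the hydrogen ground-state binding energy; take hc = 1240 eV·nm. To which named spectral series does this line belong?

ΔE = 1240/7460 = 0.1662 eV.
This matches 13.6 × (1/5² − 1/6²), so n_f = 5: the Pfund series.

Pfund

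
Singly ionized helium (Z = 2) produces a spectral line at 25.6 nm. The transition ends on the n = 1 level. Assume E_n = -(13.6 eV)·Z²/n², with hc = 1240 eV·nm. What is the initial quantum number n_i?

The photon energy is ΔE = hc/λ = 1240 / 25.6 = 48.44 eV.
With Z = 2, ΔE = 54.40 × (1/n_f² − 1/n_i²), so 1/n_f² − 1/n_i² = 0.8904.
With n_f = 1: 1/n_i² = 1/1 − 0.8904 = 0.1096, so n_i ≈ 3.02.

n_i = 3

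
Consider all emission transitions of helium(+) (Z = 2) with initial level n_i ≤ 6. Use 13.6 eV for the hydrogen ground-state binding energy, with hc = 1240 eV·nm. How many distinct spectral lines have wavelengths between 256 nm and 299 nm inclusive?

1

Enumerate all n_i → n_f pairs with 1 ≤ n_f < n_i ≤ 6 and compute λ = 1240 / [13.6·4·(1/n_f² − 1/n_i²)].
Lines falling in [256, 299] nm: 6→3 (273.5 nm).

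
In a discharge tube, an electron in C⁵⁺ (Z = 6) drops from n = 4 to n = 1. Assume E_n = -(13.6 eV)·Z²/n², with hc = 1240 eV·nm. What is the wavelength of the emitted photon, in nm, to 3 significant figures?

For Z = 6 the level energies scale as Z², so the effective Rydberg energy is 13.6 × 36 = 489.6 eV.
ΔE = 489.6 × (1/1² − 1/4²) = 489.6 × 0.9375 = 459.0 eV.
λ = hc/ΔE = 1240 / 459.0 = 2.70 nm.

2.70 nm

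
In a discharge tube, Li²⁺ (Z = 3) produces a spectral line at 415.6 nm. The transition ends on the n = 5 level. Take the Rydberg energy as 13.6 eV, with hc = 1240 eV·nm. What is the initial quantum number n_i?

n_i = 8

The photon energy is ΔE = hc/λ = 1240 / 415.6 = 2.984 eV.
With Z = 3, ΔE = 122.4 × (1/n_f² − 1/n_i²), so 1/n_f² − 1/n_i² = 0.02438.
With n_f = 5: 1/n_i² = 1/25 − 0.02438 = 0.01562, so n_i ≈ 8.00.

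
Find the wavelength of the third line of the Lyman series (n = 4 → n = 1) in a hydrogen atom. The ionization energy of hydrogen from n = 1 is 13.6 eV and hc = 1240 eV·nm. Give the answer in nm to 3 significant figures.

The Lyman series terminates on n_f = 1; the third line has n_i = 1+3 = 4.
ΔE = 13.60 × (1/1² − 1/4²) = 12.75 eV.
λ = 1240 / 12.75 = 97.3 nm.

97.3 nm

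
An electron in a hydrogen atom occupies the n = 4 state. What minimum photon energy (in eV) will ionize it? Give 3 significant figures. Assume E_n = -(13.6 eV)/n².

E_4 = −13.60/16 = −0.850 eV, so ionization (to E = 0) requires 0.850 eV.

0.850 eV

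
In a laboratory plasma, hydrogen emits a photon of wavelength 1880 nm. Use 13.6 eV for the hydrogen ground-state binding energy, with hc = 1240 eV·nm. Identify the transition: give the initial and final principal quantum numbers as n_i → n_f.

n_i = 4, n_f = 3

The photon energy is ΔE = hc/λ = 1240 / 1880 = 0.6596 eV.
With Z = 1, ΔE = 13.60 × (1/n_f² − 1/n_i²), so 1/n_f² − 1/n_i² = 0.04850.
Trying n_f = 3 gives 1/n_i² = 0.06261, i.e. n_i ≈ 4; this pair matches.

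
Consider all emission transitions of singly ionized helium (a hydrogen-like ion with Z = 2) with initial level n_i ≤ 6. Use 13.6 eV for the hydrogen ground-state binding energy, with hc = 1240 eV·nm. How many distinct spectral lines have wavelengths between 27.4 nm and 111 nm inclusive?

3

Enumerate all n_i → n_f pairs with 1 ≤ n_f < n_i ≤ 6 and compute λ = 1240 / [13.6·4·(1/n_f² − 1/n_i²)].
Lines falling in [27.4, 111] nm: 2→1 (30.39 nm), 6→2 (102.6 nm), 5→2 (108.5 nm).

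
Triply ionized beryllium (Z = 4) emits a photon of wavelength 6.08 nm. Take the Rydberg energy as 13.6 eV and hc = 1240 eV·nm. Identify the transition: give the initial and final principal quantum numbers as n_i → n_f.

The photon energy is ΔE = hc/λ = 1240 / 6.08 = 203.9 eV.
With Z = 4, ΔE = 217.6 × (1/n_f² − 1/n_i²), so 1/n_f² − 1/n_i² = 0.9373.
Trying n_f = 1 gives 1/n_i² = 0.06274, i.e. n_i ≈ 4; this pair matches.

n_i = 4, n_f = 1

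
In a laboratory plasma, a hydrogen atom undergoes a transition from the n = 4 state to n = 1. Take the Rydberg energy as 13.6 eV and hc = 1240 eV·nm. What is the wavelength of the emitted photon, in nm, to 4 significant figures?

ΔE = 13.60 × (1/1² − 1/4²) = 13.60 × 0.9375 = 12.75 eV.
λ = hc/ΔE = 1240 / 12.75 = 97.25 nm.

97.25 nm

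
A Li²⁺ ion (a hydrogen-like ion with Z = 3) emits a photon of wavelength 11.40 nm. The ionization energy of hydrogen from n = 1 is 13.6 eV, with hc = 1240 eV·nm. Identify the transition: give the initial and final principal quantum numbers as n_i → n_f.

n_i = 3, n_f = 1

The photon energy is ΔE = hc/λ = 1240 / 11.40 = 108.8 eV.
With Z = 3, ΔE = 122.4 × (1/n_f² − 1/n_i²), so 1/n_f² − 1/n_i² = 0.8887.
Trying n_f = 1 gives 1/n_i² = 0.1113, i.e. n_i ≈ 3; this pair matches.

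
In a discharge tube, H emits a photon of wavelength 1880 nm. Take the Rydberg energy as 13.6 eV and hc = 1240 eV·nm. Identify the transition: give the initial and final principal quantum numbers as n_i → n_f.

n_i = 4, n_f = 3

The photon energy is ΔE = hc/λ = 1240 / 1880 = 0.6596 eV.
With Z = 1, ΔE = 13.60 × (1/n_f² − 1/n_i²), so 1/n_f² − 1/n_i² = 0.04850.
Trying n_f = 3 gives 1/n_i² = 0.06261, i.e. n_i ≈ 4; this pair matches.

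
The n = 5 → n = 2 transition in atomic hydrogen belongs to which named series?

The series is set by the lower level: n_f = 2 is the Balmer series.

Balmer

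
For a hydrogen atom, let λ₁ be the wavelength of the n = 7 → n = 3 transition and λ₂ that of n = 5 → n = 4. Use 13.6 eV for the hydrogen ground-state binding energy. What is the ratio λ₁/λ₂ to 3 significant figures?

0.248

λ ∝ 1/ΔE ∝ 1/(1/n_f² − 1/n_i²), and the Z² and hc factors cancel in the ratio.
λ₁/λ₂ = (1/4² − 1/5²)/(1/3² − 1/7²) = 0.02250/0.09070 = 0.248.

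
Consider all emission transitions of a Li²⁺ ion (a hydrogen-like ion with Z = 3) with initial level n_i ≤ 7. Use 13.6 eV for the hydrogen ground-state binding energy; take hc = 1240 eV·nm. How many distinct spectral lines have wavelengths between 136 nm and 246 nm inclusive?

3

Enumerate all n_i → n_f pairs with 1 ≤ n_f < n_i ≤ 7 and compute λ = 1240 / [13.6·9·(1/n_f² − 1/n_i²)].
Lines falling in [136, 246] nm: 5→3 (142.5 nm), 4→3 (208.4 nm), 7→4 (240.7 nm).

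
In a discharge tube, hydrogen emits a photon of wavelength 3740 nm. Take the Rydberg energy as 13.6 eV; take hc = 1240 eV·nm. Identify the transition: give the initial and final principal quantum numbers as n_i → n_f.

n_i = 8, n_f = 5

The photon energy is ΔE = hc/λ = 1240 / 3740 = 0.3316 eV.
With Z = 1, ΔE = 13.60 × (1/n_f² − 1/n_i²), so 1/n_f² − 1/n_i² = 0.02438.
Trying n_f = 5 gives 1/n_i² = 0.01562, i.e. n_i ≈ 8; this pair matches.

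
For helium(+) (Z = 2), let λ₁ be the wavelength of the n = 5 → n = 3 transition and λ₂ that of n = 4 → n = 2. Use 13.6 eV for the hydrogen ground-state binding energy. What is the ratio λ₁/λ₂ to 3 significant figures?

λ ∝ 1/ΔE ∝ 1/(1/n_f² − 1/n_i²), and the Z² and hc factors cancel in the ratio.
λ₁/λ₂ = (1/2² − 1/4²)/(1/3² − 1/5²) = 0.1875/0.07111 = 2.64.

2.64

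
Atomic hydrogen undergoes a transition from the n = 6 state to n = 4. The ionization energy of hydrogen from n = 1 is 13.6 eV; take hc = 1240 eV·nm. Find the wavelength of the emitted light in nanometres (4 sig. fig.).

ΔE = 13.60 × (1/4² − 1/6²) = 13.60 × 0.03472 = 0.4722 eV.
λ = hc/ΔE = 1240 / 0.4722 = 2626 nm.

2626 nm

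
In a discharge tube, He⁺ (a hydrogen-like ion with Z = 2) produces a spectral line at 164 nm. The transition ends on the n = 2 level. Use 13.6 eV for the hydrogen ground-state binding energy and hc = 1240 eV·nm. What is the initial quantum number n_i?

The photon energy is ΔE = hc/λ = 1240 / 164 = 7.561 eV.
With Z = 2, ΔE = 54.40 × (1/n_f² − 1/n_i²), so 1/n_f² − 1/n_i² = 0.1390.
With n_f = 2: 1/n_i² = 1/4 − 0.1390 = 0.1110, so n_i ≈ 3.00.

n_i = 3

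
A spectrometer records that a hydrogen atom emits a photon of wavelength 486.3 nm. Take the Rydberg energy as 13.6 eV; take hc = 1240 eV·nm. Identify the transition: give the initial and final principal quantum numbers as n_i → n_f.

The photon energy is ΔE = hc/λ = 1240 / 486.3 = 2.550 eV.
With Z = 1, ΔE = 13.60 × (1/n_f² − 1/n_i²), so 1/n_f² − 1/n_i² = 0.1875.
Trying n_f = 2 gives 1/n_i² = 0.06251, i.e. n_i ≈ 4; this pair matches.

n_i = 4, n_f = 2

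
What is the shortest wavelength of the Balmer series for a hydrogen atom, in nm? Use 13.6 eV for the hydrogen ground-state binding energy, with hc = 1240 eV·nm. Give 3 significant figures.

The Balmer series has lower level n_f = 2; the series limit corresponds to n_i → ∞.
ΔE_max = 13.6 × 1 / 2² = 3.400 eV.
λ_min = 1240 / 3.400 = 365 nm.

365 nm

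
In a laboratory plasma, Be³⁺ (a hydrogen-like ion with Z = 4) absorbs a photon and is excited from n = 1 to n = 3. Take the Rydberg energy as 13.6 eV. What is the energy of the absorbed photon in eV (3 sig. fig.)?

193 eV

The Bohr energies scale as Z², so for Z = 4: E_n = −217.6/n² eV.
E_3 = −217.6/9 = −24.18 eV and E_1 = −217.6/1 = −217.6 eV.
The photon energy is |E_3 − E_1| = 193 eV.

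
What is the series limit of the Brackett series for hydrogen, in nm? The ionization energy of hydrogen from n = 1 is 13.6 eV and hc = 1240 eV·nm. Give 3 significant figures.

The Brackett series has lower level n_f = 4; the series limit corresponds to n_i → ∞.
ΔE_max = 13.6 × 1 / 4² = 0.8500 eV.
λ_min = 1240 / 0.8500 = 1460 nm.

1460 nm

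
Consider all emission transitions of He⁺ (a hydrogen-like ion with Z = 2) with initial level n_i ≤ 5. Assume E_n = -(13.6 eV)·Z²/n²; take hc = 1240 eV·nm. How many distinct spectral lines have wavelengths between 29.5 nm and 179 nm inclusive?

4

Enumerate all n_i → n_f pairs with 1 ≤ n_f < n_i ≤ 5 and compute λ = 1240 / [13.6·4·(1/n_f² − 1/n_i²)].
Lines falling in [29.5, 179] nm: 2→1 (30.39 nm), 5→2 (108.5 nm), 4→2 (121.6 nm), 3→2 (164.1 nm).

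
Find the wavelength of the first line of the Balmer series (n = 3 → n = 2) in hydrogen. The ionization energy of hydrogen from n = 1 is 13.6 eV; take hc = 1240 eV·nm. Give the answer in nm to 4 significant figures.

656.5 nm

The Balmer series terminates on n_f = 2; the first line has n_i = 2+1 = 3.
ΔE = 13.60 × (1/2² − 1/3²) = 1.889 eV.
λ = 1240 / 1.889 = 656.5 nm.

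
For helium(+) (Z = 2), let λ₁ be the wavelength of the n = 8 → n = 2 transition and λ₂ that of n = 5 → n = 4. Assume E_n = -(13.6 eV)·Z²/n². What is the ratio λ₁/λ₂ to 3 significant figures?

λ ∝ 1/ΔE ∝ 1/(1/n_f² − 1/n_i²), and the Z² and hc factors cancel in the ratio.
λ₁/λ₂ = (1/4² − 1/5²)/(1/2² − 1/8²) = 0.02250/0.2344 = 0.0960.

0.0960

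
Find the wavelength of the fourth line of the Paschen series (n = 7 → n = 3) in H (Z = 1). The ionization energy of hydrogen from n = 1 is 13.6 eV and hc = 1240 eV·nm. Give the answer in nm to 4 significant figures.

1005 nm

The Paschen series terminates on n_f = 3; the fourth line has n_i = 3+4 = 7.
ΔE = 13.60 × (1/3² − 1/7²) = 1.234 eV.
λ = 1240 / 1.234 = 1005 nm.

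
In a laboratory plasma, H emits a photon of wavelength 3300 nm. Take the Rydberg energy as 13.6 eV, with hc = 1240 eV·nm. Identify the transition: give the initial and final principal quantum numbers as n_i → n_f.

The photon energy is ΔE = hc/λ = 1240 / 3300 = 0.3758 eV.
With Z = 1, ΔE = 13.60 × (1/n_f² − 1/n_i²), so 1/n_f² − 1/n_i² = 0.02763.
Trying n_f = 5 gives 1/n_i² = 0.01237, i.e. n_i ≈ 9; this pair matches.

n_i = 9, n_f = 5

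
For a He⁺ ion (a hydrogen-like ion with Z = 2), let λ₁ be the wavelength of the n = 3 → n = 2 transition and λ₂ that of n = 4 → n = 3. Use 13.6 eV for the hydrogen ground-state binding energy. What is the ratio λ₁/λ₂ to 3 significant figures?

λ ∝ 1/ΔE ∝ 1/(1/n_f² − 1/n_i²), and the Z² and hc factors cancel in the ratio.
λ₁/λ₂ = (1/3² − 1/4²)/(1/2² − 1/3²) = 0.04861/0.1389 = 0.350.

0.350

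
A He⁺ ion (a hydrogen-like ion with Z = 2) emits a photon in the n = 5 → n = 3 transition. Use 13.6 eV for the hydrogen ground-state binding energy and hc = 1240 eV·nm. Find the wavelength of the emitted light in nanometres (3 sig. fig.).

For Z = 2 the level energies scale as Z², so the effective Rydberg energy is 13.6 × 4 = 54.40 eV.
ΔE = 54.40 × (1/3² − 1/5²) = 54.40 × 0.07111 = 3.868 eV.
λ = hc/ΔE = 1240 / 3.868 = 321 nm.

321 nm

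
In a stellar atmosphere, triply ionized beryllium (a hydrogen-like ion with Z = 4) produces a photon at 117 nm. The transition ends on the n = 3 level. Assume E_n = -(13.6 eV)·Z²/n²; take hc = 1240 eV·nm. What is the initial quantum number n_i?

n_i = 4

The photon energy is ΔE = hc/λ = 1240 / 117 = 10.60 eV.
With Z = 4, ΔE = 217.6 × (1/n_f² − 1/n_i²), so 1/n_f² − 1/n_i² = 0.04871.
With n_f = 3: 1/n_i² = 1/9 − 0.04871 = 0.06241, so n_i ≈ 4.00.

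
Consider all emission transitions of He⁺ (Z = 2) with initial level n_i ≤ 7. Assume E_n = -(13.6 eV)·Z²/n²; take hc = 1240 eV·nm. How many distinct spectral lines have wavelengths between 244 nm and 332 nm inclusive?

3

Enumerate all n_i → n_f pairs with 1 ≤ n_f < n_i ≤ 7 and compute λ = 1240 / [13.6·4·(1/n_f² − 1/n_i²)].
Lines falling in [244, 332] nm: 7→3 (251.3 nm), 6→3 (273.5 nm), 5→3 (320.5 nm).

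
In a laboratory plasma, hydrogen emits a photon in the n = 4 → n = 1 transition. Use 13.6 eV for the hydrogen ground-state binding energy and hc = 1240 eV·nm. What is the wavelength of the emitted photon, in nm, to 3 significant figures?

97.3 nm

ΔE = 13.60 × (1/1² − 1/4²) = 13.60 × 0.9375 = 12.75 eV.
λ = hc/ΔE = 1240 / 12.75 = 97.3 nm.
This line belongs to the Lyman series.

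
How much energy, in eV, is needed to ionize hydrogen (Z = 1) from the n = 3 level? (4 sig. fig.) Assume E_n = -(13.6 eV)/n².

E_3 = −13.60/9 = −1.511 eV, so ionization (to E = 0) requires 1.511 eV.

1.511 eV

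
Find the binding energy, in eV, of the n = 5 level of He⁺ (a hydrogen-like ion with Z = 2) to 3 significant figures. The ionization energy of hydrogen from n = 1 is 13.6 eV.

E_n = −13.6 Z²/n² = −54.40/n² eV for Z = 2.
E_5 = −54.40/25 = −2.18 eV, so ionization (to E = 0) requires 2.18 eV.

2.18 eV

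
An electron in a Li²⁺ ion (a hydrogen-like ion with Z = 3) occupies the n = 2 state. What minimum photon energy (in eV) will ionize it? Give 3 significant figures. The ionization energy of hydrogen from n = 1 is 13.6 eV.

30.6 eV

E_n = −13.6 Z²/n² = −122.4/n² eV for Z = 3.
E_2 = −122.4/4 = −30.6 eV, so ionization (to E = 0) requires 30.6 eV.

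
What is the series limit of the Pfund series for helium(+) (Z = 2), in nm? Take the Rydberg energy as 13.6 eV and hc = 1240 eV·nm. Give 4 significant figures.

569.9 nm

The Pfund series has lower level n_f = 5; the series limit corresponds to n_i → ∞.
ΔE_max = 13.6 × 4 / 5² = 2.176 eV.
λ_min = 1240 / 2.176 = 569.9 nm.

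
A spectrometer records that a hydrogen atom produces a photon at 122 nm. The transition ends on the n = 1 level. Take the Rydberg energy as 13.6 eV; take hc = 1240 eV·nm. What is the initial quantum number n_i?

n_i = 2

The photon energy is ΔE = hc/λ = 1240 / 122 = 10.16 eV.
With Z = 1, ΔE = 13.60 × (1/n_f² − 1/n_i²), so 1/n_f² − 1/n_i² = 0.7473.
With n_f = 1: 1/n_i² = 1/1 − 0.7473 = 0.2527, so n_i ≈ 1.99.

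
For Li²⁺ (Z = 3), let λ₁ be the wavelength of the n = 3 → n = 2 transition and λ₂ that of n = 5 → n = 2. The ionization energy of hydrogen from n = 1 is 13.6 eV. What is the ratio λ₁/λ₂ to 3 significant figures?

λ ∝ 1/ΔE ∝ 1/(1/n_f² − 1/n_i²), and the Z² and hc factors cancel in the ratio.
λ₁/λ₂ = (1/2² − 1/5²)/(1/2² − 1/3²) = 0.2100/0.1389 = 1.51.

1.51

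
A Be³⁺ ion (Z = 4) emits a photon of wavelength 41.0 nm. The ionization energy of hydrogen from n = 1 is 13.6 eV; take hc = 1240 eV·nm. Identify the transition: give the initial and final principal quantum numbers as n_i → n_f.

n_i = 3, n_f = 2

The photon energy is ΔE = hc/λ = 1240 / 41.0 = 30.24 eV.
With Z = 4, ΔE = 217.6 × (1/n_f² − 1/n_i²), so 1/n_f² − 1/n_i² = 0.1390.
Trying n_f = 2 gives 1/n_i² = 0.1110, i.e. n_i ≈ 3; this pair matches.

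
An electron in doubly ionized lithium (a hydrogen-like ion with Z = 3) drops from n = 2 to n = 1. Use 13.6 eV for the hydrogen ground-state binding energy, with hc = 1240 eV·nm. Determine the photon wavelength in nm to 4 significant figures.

For Z = 3 the level energies scale as Z², so the effective Rydberg energy is 13.6 × 9 = 122.4 eV.
ΔE = 122.4 × (1/1² − 1/2²) = 122.4 × 0.7500 = 91.80 eV.
λ = hc/ΔE = 1240 / 91.80 = 13.51 nm.

13.51 nm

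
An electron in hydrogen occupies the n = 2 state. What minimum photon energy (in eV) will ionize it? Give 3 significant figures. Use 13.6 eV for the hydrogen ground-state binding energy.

3.40 eV

E_2 = −13.60/4 = −3.40 eV, so ionization (to E = 0) requires 3.40 eV.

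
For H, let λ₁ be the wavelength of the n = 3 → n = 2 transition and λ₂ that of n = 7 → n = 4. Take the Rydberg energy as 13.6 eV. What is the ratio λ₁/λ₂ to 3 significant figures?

0.303

λ ∝ 1/ΔE ∝ 1/(1/n_f² − 1/n_i²), and the Z² and hc factors cancel in the ratio.
λ₁/λ₂ = (1/4² − 1/7²)/(1/2² − 1/3²) = 0.04209/0.1389 = 0.303.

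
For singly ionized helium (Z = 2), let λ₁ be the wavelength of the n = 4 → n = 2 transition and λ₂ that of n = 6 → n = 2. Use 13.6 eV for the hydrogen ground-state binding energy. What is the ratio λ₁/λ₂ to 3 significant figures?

1.19

λ ∝ 1/ΔE ∝ 1/(1/n_f² − 1/n_i²), and the Z² and hc factors cancel in the ratio.
λ₁/λ₂ = (1/2² − 1/6²)/(1/2² − 1/4²) = 0.2222/0.1875 = 1.19.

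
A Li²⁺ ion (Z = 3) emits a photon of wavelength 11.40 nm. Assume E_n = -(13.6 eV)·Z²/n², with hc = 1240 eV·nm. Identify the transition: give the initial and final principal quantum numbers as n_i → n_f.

n_i = 3, n_f = 1

The photon energy is ΔE = hc/λ = 1240 / 11.40 = 108.8 eV.
With Z = 3, ΔE = 122.4 × (1/n_f² − 1/n_i²), so 1/n_f² − 1/n_i² = 0.8887.
Trying n_f = 1 gives 1/n_i² = 0.1113, i.e. n_i ≈ 3; this pair matches.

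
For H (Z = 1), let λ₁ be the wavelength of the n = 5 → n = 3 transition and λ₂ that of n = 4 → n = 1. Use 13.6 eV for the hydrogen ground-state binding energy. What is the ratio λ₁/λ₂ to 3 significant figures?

λ ∝ 1/ΔE ∝ 1/(1/n_f² − 1/n_i²), and the Z² and hc factors cancel in the ratio.
λ₁/λ₂ = (1/1² − 1/4²)/(1/3² − 1/5²) = 0.9375/0.07111 = 13.2.

13.2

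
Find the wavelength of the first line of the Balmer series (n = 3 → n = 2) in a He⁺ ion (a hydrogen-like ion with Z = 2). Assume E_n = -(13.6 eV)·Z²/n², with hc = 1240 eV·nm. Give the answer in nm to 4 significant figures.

The Balmer series terminates on n_f = 2; the first line has n_i = 2+1 = 3.
ΔE = 54.40 × (1/2² − 1/3²) = 7.556 eV.
λ = 1240 / 7.556 = 164.1 nm.

164.1 nm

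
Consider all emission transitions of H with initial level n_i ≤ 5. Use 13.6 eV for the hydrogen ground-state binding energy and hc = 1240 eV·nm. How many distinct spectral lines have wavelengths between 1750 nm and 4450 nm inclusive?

2

Enumerate all n_i → n_f pairs with 1 ≤ n_f < n_i ≤ 5 and compute λ = 1240 / [13.6·1·(1/n_f² − 1/n_i²)].
Lines falling in [1750, 4450] nm: 4→3 (1876 nm), 5→4 (4052 nm).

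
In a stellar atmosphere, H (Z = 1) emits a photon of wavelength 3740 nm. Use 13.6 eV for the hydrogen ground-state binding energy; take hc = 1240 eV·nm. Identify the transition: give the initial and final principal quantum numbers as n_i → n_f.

n_i = 8, n_f = 5

The photon energy is ΔE = hc/λ = 1240 / 3740 = 0.3316 eV.
With Z = 1, ΔE = 13.60 × (1/n_f² − 1/n_i²), so 1/n_f² − 1/n_i² = 0.02438.
Trying n_f = 5 gives 1/n_i² = 0.01562, i.e. n_i ≈ 8; this pair matches.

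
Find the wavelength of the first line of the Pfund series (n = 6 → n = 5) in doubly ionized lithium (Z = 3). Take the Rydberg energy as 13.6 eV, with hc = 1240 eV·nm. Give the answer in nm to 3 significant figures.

The Pfund series terminates on n_f = 5; the first line has n_i = 5+1 = 6.
ΔE = 122.4 × (1/5² − 1/6²) = 1.496 eV.
λ = 1240 / 1.496 = 829 nm.

829 nm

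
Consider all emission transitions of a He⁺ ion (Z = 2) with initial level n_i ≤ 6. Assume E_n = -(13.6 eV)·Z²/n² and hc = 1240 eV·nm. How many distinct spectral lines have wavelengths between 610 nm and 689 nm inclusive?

Enumerate all n_i → n_f pairs with 1 ≤ n_f < n_i ≤ 6 and compute λ = 1240 / [13.6·4·(1/n_f² − 1/n_i²)].
Lines falling in [610, 689] nm: 6→4 (656.5 nm).

1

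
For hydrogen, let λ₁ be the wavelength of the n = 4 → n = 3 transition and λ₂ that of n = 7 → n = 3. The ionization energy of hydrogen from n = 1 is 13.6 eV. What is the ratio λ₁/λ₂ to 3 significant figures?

1.87

λ ∝ 1/ΔE ∝ 1/(1/n_f² − 1/n_i²), and the Z² and hc factors cancel in the ratio.
λ₁/λ₂ = (1/3² − 1/7²)/(1/3² − 1/4²) = 0.09070/0.04861 = 1.87.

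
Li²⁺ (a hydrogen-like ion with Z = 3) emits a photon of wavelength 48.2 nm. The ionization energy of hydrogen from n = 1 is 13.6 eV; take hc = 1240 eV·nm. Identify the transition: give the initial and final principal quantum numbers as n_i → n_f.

The photon energy is ΔE = hc/λ = 1240 / 48.2 = 25.73 eV.
With Z = 3, ΔE = 122.4 × (1/n_f² − 1/n_i²), so 1/n_f² − 1/n_i² = 0.2102.
Trying n_f = 2 gives 1/n_i² = 0.03982, i.e. n_i ≈ 5; this pair matches.

n_i = 5, n_f = 2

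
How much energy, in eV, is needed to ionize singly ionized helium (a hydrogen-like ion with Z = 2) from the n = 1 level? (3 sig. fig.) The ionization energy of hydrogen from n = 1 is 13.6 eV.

E_n = −13.6 Z²/n² = −54.40/n² eV for Z = 2.
E_1 = −54.40/1 = −54.4 eV, so ionization (to E = 0) requires 54.4 eV.

54.4 eV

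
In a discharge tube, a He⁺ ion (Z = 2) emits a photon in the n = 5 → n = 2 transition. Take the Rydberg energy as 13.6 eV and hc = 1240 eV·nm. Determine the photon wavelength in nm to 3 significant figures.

For Z = 2 the level energies scale as Z², so the effective Rydberg energy is 13.6 × 4 = 54.40 eV.
ΔE = 54.40 × (1/2² − 1/5²) = 54.40 × 0.2100 = 11.42 eV.
λ = hc/ΔE = 1240 / 11.42 = 109 nm.

109 nm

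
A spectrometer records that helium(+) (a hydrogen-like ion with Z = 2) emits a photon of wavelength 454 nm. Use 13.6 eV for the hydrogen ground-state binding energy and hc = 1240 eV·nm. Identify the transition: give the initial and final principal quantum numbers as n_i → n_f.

The photon energy is ΔE = hc/λ = 1240 / 454 = 2.731 eV.
With Z = 2, ΔE = 54.40 × (1/n_f² − 1/n_i²), so 1/n_f² − 1/n_i² = 0.05021.
Trying n_f = 4 gives 1/n_i² = 0.01229, i.e. n_i ≈ 9; this pair matches.

n_i = 9, n_f = 4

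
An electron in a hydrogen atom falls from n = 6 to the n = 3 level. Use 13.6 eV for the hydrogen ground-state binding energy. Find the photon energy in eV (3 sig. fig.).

E_6 = −13.60/36 = −0.3778 eV and E_3 = −13.60/9 = −1.511 eV.
The photon energy is |E_6 − E_3| = 1.13 eV.

1.13 eV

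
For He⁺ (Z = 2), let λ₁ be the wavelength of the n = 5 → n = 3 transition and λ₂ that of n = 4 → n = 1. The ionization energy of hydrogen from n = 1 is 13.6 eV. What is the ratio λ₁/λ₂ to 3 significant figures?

λ ∝ 1/ΔE ∝ 1/(1/n_f² − 1/n_i²), and the Z² and hc factors cancel in the ratio.
λ₁/λ₂ = (1/1² − 1/4²)/(1/3² − 1/5²) = 0.9375/0.07111 = 13.2.

13.2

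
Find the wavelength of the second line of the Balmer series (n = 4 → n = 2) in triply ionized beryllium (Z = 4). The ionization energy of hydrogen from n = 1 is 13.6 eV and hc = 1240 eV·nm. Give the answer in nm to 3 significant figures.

The Balmer series terminates on n_f = 2; the second line has n_i = 2+2 = 4.
ΔE = 217.6 × (1/2² − 1/4²) = 40.80 eV.
λ = 1240 / 40.80 = 30.4 nm.

30.4 nm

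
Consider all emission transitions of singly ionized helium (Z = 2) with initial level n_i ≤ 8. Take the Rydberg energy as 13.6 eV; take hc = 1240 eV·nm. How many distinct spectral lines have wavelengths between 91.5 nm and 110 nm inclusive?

Enumerate all n_i → n_f pairs with 1 ≤ n_f < n_i ≤ 8 and compute λ = 1240 / [13.6·4·(1/n_f² − 1/n_i²)].
Lines falling in [91.5, 110] nm: 8→2 (97.25 nm), 7→2 (99.28 nm), 6→2 (102.6 nm), 5→2 (108.5 nm).

4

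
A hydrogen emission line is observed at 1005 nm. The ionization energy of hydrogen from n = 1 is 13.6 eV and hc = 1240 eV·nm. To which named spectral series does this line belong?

Paschen

ΔE = 1240/1005 = 1.234 eV.
This matches 13.6 × (1/3² − 1/7²), so n_f = 3: the Paschen series.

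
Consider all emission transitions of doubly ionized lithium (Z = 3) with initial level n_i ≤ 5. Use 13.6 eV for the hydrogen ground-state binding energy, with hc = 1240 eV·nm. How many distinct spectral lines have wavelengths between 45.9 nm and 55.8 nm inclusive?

2

Enumerate all n_i → n_f pairs with 1 ≤ n_f < n_i ≤ 5 and compute λ = 1240 / [13.6·9·(1/n_f² − 1/n_i²)].
Lines falling in [45.9, 55.8] nm: 5→2 (48.24 nm), 4→2 (54.03 nm).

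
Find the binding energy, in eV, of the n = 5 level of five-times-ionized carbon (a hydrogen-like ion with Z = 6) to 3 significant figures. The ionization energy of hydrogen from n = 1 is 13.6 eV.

E_n = −13.6 Z²/n² = −489.6/n² eV for Z = 6.
E_5 = −489.6/25 = −19.6 eV, so ionization (to E = 0) requires 19.6 eV.

19.6 eV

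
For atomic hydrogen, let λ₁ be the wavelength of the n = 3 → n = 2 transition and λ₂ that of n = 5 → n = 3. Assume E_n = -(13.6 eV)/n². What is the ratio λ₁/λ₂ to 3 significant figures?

0.512

λ ∝ 1/ΔE ∝ 1/(1/n_f² − 1/n_i²), and the Z² and hc factors cancel in the ratio.
λ₁/λ₂ = (1/3² − 1/5²)/(1/2² − 1/3²) = 0.07111/0.1389 = 0.512.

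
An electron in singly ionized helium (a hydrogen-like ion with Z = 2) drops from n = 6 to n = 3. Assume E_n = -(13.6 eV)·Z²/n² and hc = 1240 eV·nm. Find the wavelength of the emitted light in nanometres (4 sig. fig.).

273.5 nm

For Z = 2 the level energies scale as Z², so the effective Rydberg energy is 13.6 × 4 = 54.40 eV.
ΔE = 54.40 × (1/3² − 1/6²) = 54.40 × 0.08333 = 4.533 eV.
λ = hc/ΔE = 1240 / 4.533 = 273.5 nm.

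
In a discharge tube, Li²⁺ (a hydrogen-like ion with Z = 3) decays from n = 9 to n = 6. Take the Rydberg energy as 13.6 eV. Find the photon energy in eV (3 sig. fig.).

The Bohr energies scale as Z², so for Z = 3: E_n = −122.4/n² eV.
E_9 = −122.4/81 = −1.511 eV and E_6 = −122.4/36 = −3.400 eV.
The photon energy is |E_9 − E_6| = 1.89 eV.

1.89 eV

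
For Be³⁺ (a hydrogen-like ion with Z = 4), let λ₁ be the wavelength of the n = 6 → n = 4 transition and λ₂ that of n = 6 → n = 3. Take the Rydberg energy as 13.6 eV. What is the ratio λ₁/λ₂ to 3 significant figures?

2.40

λ ∝ 1/ΔE ∝ 1/(1/n_f² − 1/n_i²), and the Z² and hc factors cancel in the ratio.
λ₁/λ₂ = (1/3² − 1/6²)/(1/4² − 1/6²) = 0.08333/0.03472 = 2.40.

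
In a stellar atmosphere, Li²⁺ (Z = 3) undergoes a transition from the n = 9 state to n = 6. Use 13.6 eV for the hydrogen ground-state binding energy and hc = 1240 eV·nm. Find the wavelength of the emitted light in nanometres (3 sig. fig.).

656 nm

For Z = 3 the level energies scale as Z², so the effective Rydberg energy is 13.6 × 9 = 122.4 eV.
ΔE = 122.4 × (1/6² − 1/9²) = 122.4 × 0.01543 = 1.889 eV.
λ = hc/ΔE = 1240 / 1.889 = 656 nm.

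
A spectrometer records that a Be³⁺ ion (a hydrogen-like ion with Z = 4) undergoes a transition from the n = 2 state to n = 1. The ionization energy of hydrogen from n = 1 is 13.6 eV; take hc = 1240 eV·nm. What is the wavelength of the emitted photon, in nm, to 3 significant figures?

7.60 nm

For Z = 4 the level energies scale as Z², so the effective Rydberg energy is 13.6 × 16 = 217.6 eV.
ΔE = 217.6 × (1/1² − 1/2²) = 217.6 × 0.7500 = 163.2 eV.
λ = hc/ΔE = 1240 / 163.2 = 7.60 nm.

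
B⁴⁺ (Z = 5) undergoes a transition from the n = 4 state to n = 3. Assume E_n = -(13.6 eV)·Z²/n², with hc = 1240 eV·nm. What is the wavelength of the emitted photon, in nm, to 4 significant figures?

For Z = 5 the level energies scale as Z², so the effective Rydberg energy is 13.6 × 25 = 340.0 eV.
ΔE = 340.0 × (1/3² − 1/4²) = 340.0 × 0.04861 = 16.53 eV.
λ = hc/ΔE = 1240 / 16.53 = 75.03 nm.

75.03 nm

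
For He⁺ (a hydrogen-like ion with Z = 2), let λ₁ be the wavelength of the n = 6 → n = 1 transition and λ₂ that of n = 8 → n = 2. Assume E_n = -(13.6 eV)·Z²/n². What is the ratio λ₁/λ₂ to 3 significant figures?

λ ∝ 1/ΔE ∝ 1/(1/n_f² − 1/n_i²), and the Z² and hc factors cancel in the ratio.
λ₁/λ₂ = (1/2² − 1/8²)/(1/1² − 1/6²) = 0.2344/0.9722 = 0.241.

0.241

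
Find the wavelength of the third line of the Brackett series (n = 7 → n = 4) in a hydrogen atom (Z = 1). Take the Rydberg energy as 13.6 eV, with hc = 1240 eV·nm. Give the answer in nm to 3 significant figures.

2170 nm

The Brackett series terminates on n_f = 4; the third line has n_i = 4+3 = 7.
ΔE = 13.60 × (1/4² − 1/7²) = 0.5724 eV.
λ = 1240 / 0.5724 = 2170 nm.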